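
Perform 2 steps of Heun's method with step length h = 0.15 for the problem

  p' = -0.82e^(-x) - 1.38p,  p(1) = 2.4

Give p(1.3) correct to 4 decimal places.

Heun: k1 = f(x_n, p_n); k2 = f(x_n + h, p_n + h·k1); p_{n+1} = p_n + (h/2)·(k1 + k2).
x=1.000000, p=2.400000:
  k1 = f(1.000000, 2.400000) = -3.613661
  k2 = f(1.150000, 1.857951) = -2.823614
  p ← 2.400000 + (0.15/2)·(-3.613661 + (-2.823614)) = 1.917204
x=1.150000, p=1.917204:
  k1 = f(1.150000, 1.917204) = -2.905384
  k2 = f(1.300000, 1.481397) = -2.267804
  p ← 1.917204 + (0.15/2)·(-2.905384 + (-2.267804)) = 1.529215
p(1.3) ≈ 1.5292

1.5292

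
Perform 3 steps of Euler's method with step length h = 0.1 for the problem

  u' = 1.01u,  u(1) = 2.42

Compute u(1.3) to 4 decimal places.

Euler: u_{n+1} = u_n + h·f(s_n, u_n).
s=1.000000, u=2.420000: f=2.444200 → u ← 2.420000 + 0.1·2.444200 = 2.664420
s=1.100000, u=2.664420: f=2.691064 → u ← 2.664420 + 0.1·2.691064 = 2.933526
s=1.200000, u=2.933526: f=2.962862 → u ← 2.933526 + 0.1·2.962862 = 3.229813
u(1.3) ≈ 3.2298

3.2298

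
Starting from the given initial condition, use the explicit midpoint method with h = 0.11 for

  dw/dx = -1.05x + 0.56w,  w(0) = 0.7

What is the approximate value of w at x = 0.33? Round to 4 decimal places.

0.7816

Midpoint: k1 = f(x_n, w_n); k2 = f(x_n + h/2, w_n + (h/2)·k1); w_{n+1} = w_n + h·k2.
x=0.000000, w=0.700000:
  k1 = f(0.000000, 0.700000) = 0.392000
  k2 = f(0.055000, 0.721560) = 0.346324
  w ← 0.700000 + 0.11·0.346324 = 0.738096
x=0.110000, w=0.738096:
  k1 = f(0.110000, 0.738096) = 0.297834
  k2 = f(0.165000, 0.754476) = 0.249257
  w ← 0.738096 + 0.11·0.249257 = 0.765514
x=0.220000, w=0.765514:
  k1 = f(0.220000, 0.765514) = 0.197688
  k2 = f(0.275000, 0.776387) = 0.146027
  w ← 0.765514 + 0.11·0.146027 = 0.781577
w(0.33) ≈ 0.7816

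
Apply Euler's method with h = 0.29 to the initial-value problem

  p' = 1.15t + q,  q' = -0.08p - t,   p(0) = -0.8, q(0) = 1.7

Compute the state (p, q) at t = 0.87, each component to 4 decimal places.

0.9576, 1.4667

Euler on (p,q): p_{n+1} = p_n + h·p', q_{n+1} = q_n + h·q'.
0.000000: (-0.800000, 1.700000); f=(1.700000, 0.064000) → (-0.307000, 1.718560)
0.290000: (-0.307000, 1.718560); f=(2.052060, -0.265440) → (0.288097, 1.641582)
0.580000: (0.288097, 1.641582); f=(2.308582, -0.603048) → (0.957586, 1.466699)
(p(0.87), q(0.87)) ≈ (0.9576, 1.4667)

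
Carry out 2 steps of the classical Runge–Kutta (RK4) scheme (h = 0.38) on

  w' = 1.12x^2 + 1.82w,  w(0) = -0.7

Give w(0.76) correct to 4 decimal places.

RK4: k1 = f(x_n, w_n); k2 = f(x_n + h/2, w_n + (h/2)·k1); k3 = f(x_n + h/2, w_n + (h/2)·k2); k4 = f(x_n + h, w_n + h·k3); w_{n+1} = w_n + (h/6)·(k1 + 2k2 + 2k3 + k4).
x=0.000000, w=-0.700000:
  k1 = f(0.000000, -0.700000) = -1.274000
  k2 = f(0.190000, -0.942060) = -1.674117
  k3 = f(0.190000, -1.018082) = -1.812478
  k4 = f(0.380000, -1.388742) = -2.365782
  w ← -0.700000 + (0.38/6)·(k1 + 2k2 + 2k3 + k4) = -1.372155
x=0.380000, w=-1.372155:
  k1 = f(0.380000, -1.372155) = -2.335594
  k2 = f(0.570000, -1.815918) = -2.941082
  k3 = f(0.570000, -1.930960) = -3.150460
  k4 = f(0.760000, -2.569330) = -4.029268
  w ← -1.372155 + (0.38/6)·(k1 + 2k2 + 2k3 + k4) = -2.546858
w(0.76) ≈ -2.5469

-2.5469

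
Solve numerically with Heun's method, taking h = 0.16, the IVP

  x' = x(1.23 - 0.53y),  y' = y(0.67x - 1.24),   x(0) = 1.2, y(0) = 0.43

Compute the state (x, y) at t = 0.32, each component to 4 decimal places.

Heun on (x,y): k1 = f(t_n, state_n); k2 = f(t_n + h, state_n + h·k1); state_{n+1} = state_n + (h/2)·(k1 + k2).
0.000000: (1.200000, 0.430000)
  k1 = (1.202520, -0.187480)
  predictor → (1.392403, 0.400003)
  k2 = (1.417464, -0.122837)
  → (1.409599, 0.405175)
0.160000: (1.409599, 0.405175)
  k1 = (1.431106, -0.119757)
  predictor → (1.638576, 0.386014)
  k2 = (1.680216, -0.054873)
  → (1.658504, 0.391204)
(x(0.32), y(0.32)) ≈ (1.6585, 0.3912)

1.6585, 0.3912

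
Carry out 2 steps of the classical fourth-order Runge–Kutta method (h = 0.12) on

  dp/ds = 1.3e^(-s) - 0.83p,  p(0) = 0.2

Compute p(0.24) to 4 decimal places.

RK4: k1 = f(s_n, p_n); k2 = f(s_n + h/2, p_n + (h/2)·k1); k3 = f(s_n + h/2, p_n + (h/2)·k2); k4 = f(s_n + h, p_n + h·k3); p_{n+1} = p_n + (h/6)·(k1 + 2k2 + 2k3 + k4).
s=0.000000, p=0.200000:
  k1 = f(0.000000, 0.200000) = 1.134000
  k2 = f(0.060000, 0.268040) = 1.001821
  k3 = f(0.060000, 0.260109) = 1.008403
  k4 = f(0.120000, 0.321008) = 0.886560
  p ← 0.200000 + (0.12/6)·(k1 + 2k2 + 2k3 + k4) = 0.320820
s=0.120000, p=0.320820:
  k1 = f(0.120000, 0.320820) = 0.886716
  k2 = f(0.180000, 0.374023) = 0.775412
  k3 = f(0.180000, 0.367345) = 0.780955
  k4 = f(0.240000, 0.414535) = 0.678552
  p ← 0.320820 + (0.12/6)·(k1 + 2k2 + 2k3 + k4) = 0.414380
p(0.24) ≈ 0.4144

0.4144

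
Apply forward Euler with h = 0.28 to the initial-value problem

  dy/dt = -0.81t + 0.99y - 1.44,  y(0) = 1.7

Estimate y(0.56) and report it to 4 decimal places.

Euler: y_{n+1} = y_n + h·f(t_n, y_n).
t=0.000000, y=1.700000: f=0.243000 → y ← 1.700000 + 0.28·0.243000 = 1.768040
t=0.280000, y=1.768040: f=0.083560 → y ← 1.768040 + 0.28·0.083560 = 1.791437
y(0.56) ≈ 1.7914

1.7914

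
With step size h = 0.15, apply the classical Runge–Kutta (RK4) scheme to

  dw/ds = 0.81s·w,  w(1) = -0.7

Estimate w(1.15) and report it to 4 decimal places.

RK4: k1 = f(s_n, w_n); k2 = f(s_n + h/2, w_n + (h/2)·k1); k3 = f(s_n + h/2, w_n + (h/2)·k2); k4 = f(s_n + h, w_n + h·k3); w_{n+1} = w_n + (h/6)·(k1 + 2k2 + 2k3 + k4).
s=1.000000, w=-0.700000:
  k1 = f(1.000000, -0.700000) = -0.567000
  k2 = f(1.075000, -0.742525) = -0.646554
  k3 = f(1.075000, -0.748492) = -0.651749
  k4 = f(1.150000, -0.797762) = -0.743116
  w ← -0.700000 + (0.15/6)·(k1 + 2k2 + 2k3 + k4) = -0.797668
w(1.15) ≈ -0.7977

-0.7977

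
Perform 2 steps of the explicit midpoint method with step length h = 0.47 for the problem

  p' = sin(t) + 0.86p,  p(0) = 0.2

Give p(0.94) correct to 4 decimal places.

Midpoint: k1 = f(t_n, p_n); k2 = f(t_n + h/2, p_n + (h/2)·k1); p_{n+1} = p_n + h·k2.
t=0.000000, p=0.200000:
  k1 = f(0.000000, 0.200000) = 0.172000
  k2 = f(0.235000, 0.240420) = 0.439604
  p ← 0.200000 + 0.47·0.439604 = 0.406614
t=0.470000, p=0.406614:
  k1 = f(0.470000, 0.406614) = 0.802574
  k2 = f(0.705000, 0.595219) = 1.159922
  p ← 0.406614 + 0.47·1.159922 = 0.951777
p(0.94) ≈ 0.9518

0.9518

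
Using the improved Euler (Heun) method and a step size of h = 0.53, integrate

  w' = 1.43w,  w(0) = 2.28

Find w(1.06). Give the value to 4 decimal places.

Heun: k1 = f(s_n, w_n); k2 = f(s_n + h, w_n + h·k1); w_{n+1} = w_n + (h/2)·(k1 + k2).
s=0.000000, w=2.280000:
  k1 = f(0.000000, 2.280000) = 3.260400
  k2 = f(0.530000, 4.008012) = 5.731457
  w ← 2.280000 + (0.53/2)·(3.260400 + 5.731457) = 4.662842
s=0.530000, w=4.662842:
  k1 = f(0.530000, 4.662842) = 6.667864
  k2 = f(1.060000, 8.196810) = 11.721439
  w ← 4.662842 + (0.53/2)·(6.667864 + 11.721439) = 9.536007
w(1.06) ≈ 9.5360

9.5360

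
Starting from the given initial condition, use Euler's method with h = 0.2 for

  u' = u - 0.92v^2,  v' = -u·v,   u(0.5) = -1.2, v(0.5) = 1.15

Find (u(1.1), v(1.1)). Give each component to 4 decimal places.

Euler on (u,v): u_{n+1} = u_n + h·u', v_{n+1} = v_n + h·v'.
0.500000: (-1.200000, 1.150000); f=(-2.416700, 1.380000) → (-1.683340, 1.426000)
0.700000: (-1.683340, 1.426000); f=(-3.554138, 2.400443) → (-2.394168, 1.906089)
0.900000: (-2.394168, 1.906089); f=(-5.736687, 4.563495) → (-3.541505, 2.818788)
(u(1.1), v(1.1)) ≈ (-3.5415, 2.8188)

-3.5415, 2.8188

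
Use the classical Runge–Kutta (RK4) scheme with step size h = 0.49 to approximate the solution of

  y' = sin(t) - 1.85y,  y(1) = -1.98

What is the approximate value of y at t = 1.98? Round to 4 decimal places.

0.1042

RK4: k1 = f(t_n, y_n); k2 = f(t_n + h/2, y_n + (h/2)·k1); k3 = f(t_n + h/2, y_n + (h/2)·k2); k4 = f(t_n + h, y_n + h·k3); y_{n+1} = y_n + (h/6)·(k1 + 2k2 + 2k3 + k4).
t=1.000000, y=-1.980000:
  k1 = f(1.000000, -1.980000) = 4.504471
  k2 = f(1.245000, -0.876405) = 2.568745
  k3 = f(1.245000, -1.350658) = 3.446113
  k4 = f(1.490000, -0.291405) = 1.535837
  y ← -1.980000 + (0.49/6)·(k1 + 2k2 + 2k3 + k4) = -0.504282
t=1.490000, y=-0.504282:
  k1 = f(1.490000, -0.504282) = 1.929659
  k2 = f(1.735000, -0.031515) = 1.044852
  k3 = f(1.735000, -0.248293) = 1.445891
  k4 = f(1.980000, 0.204205) = 0.539659
  y ← -0.504282 + (0.49/6)·(k1 + 2k2 + 2k3 + k4) = 0.104201
y(1.98) ≈ 0.1042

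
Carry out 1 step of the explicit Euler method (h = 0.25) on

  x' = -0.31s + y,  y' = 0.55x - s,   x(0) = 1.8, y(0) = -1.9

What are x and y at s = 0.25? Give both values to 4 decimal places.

Euler on (x,y): x_{n+1} = x_n + h·x', y_{n+1} = y_n + h·y'.
0.000000: (1.800000, -1.900000); f=(-1.900000, 0.990000) → (1.325000, -1.652500)
(x(0.25), y(0.25)) ≈ (1.3250, -1.6525)

1.3250, -1.6525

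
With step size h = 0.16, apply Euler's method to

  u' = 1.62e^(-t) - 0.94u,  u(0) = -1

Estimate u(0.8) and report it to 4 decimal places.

Euler: u_{n+1} = u_n + h·f(t_n, u_n).
t=0.000000, u=-1.000000: f=2.560000 → u ← -1.000000 + 0.16·2.560000 = -0.590400
t=0.160000, u=-0.590400: f=1.935449 → u ← -0.590400 + 0.16·1.935449 = -0.280728
t=0.320000, u=-0.280728: f=1.440246 → u ← -0.280728 + 0.16·1.440246 = -0.050289
t=0.480000, u=-0.050289: f=1.049701 → u ← -0.050289 + 0.16·1.049701 = 0.117663
t=0.640000, u=0.117663: f=0.743610 → u ← 0.117663 + 0.16·0.743610 = 0.236641
u(0.8) ≈ 0.2366

0.2366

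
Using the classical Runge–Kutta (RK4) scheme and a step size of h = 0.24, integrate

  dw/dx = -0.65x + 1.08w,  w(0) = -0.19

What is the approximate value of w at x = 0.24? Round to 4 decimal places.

-0.2667

RK4: k1 = f(x_n, w_n); k2 = f(x_n + h/2, w_n + (h/2)·k1); k3 = f(x_n + h/2, w_n + (h/2)·k2); k4 = f(x_n + h, w_n + h·k3); w_{n+1} = w_n + (h/6)·(k1 + 2k2 + 2k3 + k4).
x=0.000000, w=-0.190000:
  k1 = f(0.000000, -0.190000) = -0.205200
  k2 = f(0.120000, -0.214624) = -0.309794
  k3 = f(0.120000, -0.227175) = -0.323349
  k4 = f(0.240000, -0.267604) = -0.445012
  w ← -0.190000 + (0.24/6)·(k1 + 2k2 + 2k3 + k4) = -0.266660
w(0.24) ≈ -0.2667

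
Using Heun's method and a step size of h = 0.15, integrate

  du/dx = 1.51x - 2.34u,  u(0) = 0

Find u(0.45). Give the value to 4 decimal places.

0.1136

Heun: k1 = f(x_n, u_n); k2 = f(x_n + h, u_n + h·k1); u_{n+1} = u_n + (h/2)·(k1 + k2).
x=0.000000, u=0.000000:
  k1 = f(0.000000, 0.000000) = 0.000000
  k2 = f(0.150000, 0.000000) = 0.226500
  u ← 0.000000 + (0.15/2)·(0.000000 + 0.226500) = 0.016987
x=0.150000, u=0.016987:
  k1 = f(0.150000, 0.016987) = 0.186749
  k2 = f(0.300000, 0.045000) = 0.347700
  u ← 0.016987 + (0.15/2)·(0.186749 + 0.347700) = 0.057071
x=0.300000, u=0.057071:
  k1 = f(0.300000, 0.057071) = 0.319453
  k2 = f(0.450000, 0.104989) = 0.433825
  u ← 0.057071 + (0.15/2)·(0.319453 + 0.433825) = 0.113567
u(0.45) ≈ 0.1136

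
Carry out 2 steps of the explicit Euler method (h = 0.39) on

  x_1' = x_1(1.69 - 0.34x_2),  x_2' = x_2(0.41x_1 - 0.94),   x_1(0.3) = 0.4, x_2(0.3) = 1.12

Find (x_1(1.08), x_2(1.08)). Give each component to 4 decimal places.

Euler on (x_1,x_2): x_1_{n+1} = x_1_n + h·x_1', x_2_{n+1} = x_2_n + h·x_2'.
0.300000: (0.400000, 1.120000); f=(0.523680, -0.869120) → (0.604235, 0.781043)
0.690000: (0.604235, 0.781043); f=(0.860700, -0.540688) → (0.939908, 0.570175)
(x_1(1.08), x_2(1.08)) ≈ (0.9399, 0.5702)

0.9399, 0.5702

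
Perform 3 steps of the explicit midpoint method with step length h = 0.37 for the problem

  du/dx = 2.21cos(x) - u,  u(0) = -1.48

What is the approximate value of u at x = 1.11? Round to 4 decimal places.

Midpoint: k1 = f(x_n, u_n); k2 = f(x_n + h/2, u_n + (h/2)·k1); u_{n+1} = u_n + h·k2.
x=0.000000, u=-1.480000:
  k1 = f(0.000000, -1.480000) = 3.690000
  k2 = f(0.185000, -0.797350) = 2.969639
  u ← -1.480000 + 0.37·2.969639 = -0.381234
x=0.370000, u=-0.381234:
  k1 = f(0.370000, -0.381234) = 2.441677
  k2 = f(0.555000, 0.070477) = 1.807803
  u ← -0.381234 + 0.37·1.807803 = 0.287654
x=0.740000, u=0.287654:
  k1 = f(0.740000, 0.287654) = 1.344362
  k2 = f(0.925000, 0.536361) = 0.793694
  u ← 0.287654 + 0.37·0.793694 = 0.581320
u(1.11) ≈ 0.5813

0.5813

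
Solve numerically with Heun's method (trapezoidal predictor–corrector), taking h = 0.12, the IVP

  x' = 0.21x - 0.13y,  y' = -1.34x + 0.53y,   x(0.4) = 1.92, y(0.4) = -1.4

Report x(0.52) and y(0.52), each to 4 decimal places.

Heun on (x,y): k1 = f(t_n, state_n); k2 = f(t_n + h, state_n + h·k1); state_{n+1} = state_n + (h/2)·(k1 + k2).
0.400000: (1.920000, -1.400000)
  k1 = (0.585200, -3.314800)
  predictor → (1.990224, -1.797776)
  k2 = (0.651658, -3.619721)
  → (1.994211, -1.816071)
(x(0.52), y(0.52)) ≈ (1.9942, -1.8161)

1.9942, -1.8161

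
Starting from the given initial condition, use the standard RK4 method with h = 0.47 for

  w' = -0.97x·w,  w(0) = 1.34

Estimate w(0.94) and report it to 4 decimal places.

0.8729

RK4: k1 = f(x_n, w_n); k2 = f(x_n + h/2, w_n + (h/2)·k1); k3 = f(x_n + h/2, w_n + (h/2)·k2); k4 = f(x_n + h, w_n + h·k3); w_{n+1} = w_n + (h/6)·(k1 + 2k2 + 2k3 + k4).
x=0.000000, w=1.340000:
  k1 = f(0.000000, 1.340000) = 0.000000
  k2 = f(0.235000, 1.340000) = -0.305453
  k3 = f(0.235000, 1.268219) = -0.289090
  k4 = f(0.470000, 1.204128) = -0.548962
  w ← 1.340000 + (0.47/6)·(k1 + 2k2 + 2k3 + k4) = 1.203853
x=0.470000, w=1.203853:
  k1 = f(0.470000, 1.203853) = -0.548837
  k2 = f(0.705000, 1.074876) = -0.735054
  k3 = f(0.705000, 1.031115) = -0.705128
  k4 = f(0.940000, 0.872443) = -0.795493
  w ← 1.203853 + (0.47/6)·(k1 + 2k2 + 2k3 + k4) = 0.872918
w(0.94) ≈ 0.8729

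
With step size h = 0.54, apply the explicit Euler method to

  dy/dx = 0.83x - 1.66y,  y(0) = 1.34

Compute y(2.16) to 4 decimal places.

0.7790

Euler: y_{n+1} = y_n + h·f(x_n, y_n).
x=0.000000, y=1.340000: f=-2.224400 → y ← 1.340000 + 0.54·(-2.224400) = 0.138824
x=0.540000, y=0.138824: f=0.217752 → y ← 0.138824 + 0.54·0.217752 = 0.256410
x=1.080000, y=0.256410: f=0.470759 → y ← 0.256410 + 0.54·0.470759 = 0.510620
x=1.620000, y=0.510620: f=0.496971 → y ← 0.510620 + 0.54·0.496971 = 0.778984
y(2.16) ≈ 0.7790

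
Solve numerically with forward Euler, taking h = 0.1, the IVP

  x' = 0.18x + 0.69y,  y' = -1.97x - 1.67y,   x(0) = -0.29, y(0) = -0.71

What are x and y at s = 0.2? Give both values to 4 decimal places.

Euler on (x,y): x_{n+1} = x_n + h·x', y_{n+1} = y_n + h·y'.
0.000000: (-0.290000, -0.710000); f=(-0.542100, 1.757000) → (-0.344210, -0.534300)
0.100000: (-0.344210, -0.534300); f=(-0.430625, 1.570375) → (-0.387272, -0.377263)
(x(0.2), y(0.2)) ≈ (-0.3873, -0.3773)

-0.3873, -0.3773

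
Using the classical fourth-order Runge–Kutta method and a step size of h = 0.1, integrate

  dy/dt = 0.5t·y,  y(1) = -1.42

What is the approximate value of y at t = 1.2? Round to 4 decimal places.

RK4: k1 = f(t_n, y_n); k2 = f(t_n + h/2, y_n + (h/2)·k1); k3 = f(t_n + h/2, y_n + (h/2)·k2); k4 = f(t_n + h, y_n + h·k3); y_{n+1} = y_n + (h/6)·(k1 + 2k2 + 2k3 + k4).
t=1.000000, y=-1.420000:
  k1 = f(1.000000, -1.420000) = -0.710000
  k2 = f(1.050000, -1.455500) = -0.764138
  k3 = f(1.050000, -1.458207) = -0.765559
  k4 = f(1.100000, -1.496556) = -0.823106
  y ← -1.420000 + (0.1/6)·(k1 + 2k2 + 2k3 + k4) = -1.496542
t=1.100000, y=-1.496542:
  k1 = f(1.100000, -1.496542) = -0.823098
  k2 = f(1.150000, -1.537697) = -0.884176
  k3 = f(1.150000, -1.540750) = -0.885931
  k4 = f(1.200000, -1.585135) = -0.951081
  y ← -1.496542 + (0.1/6)·(k1 + 2k2 + 2k3 + k4) = -1.585115
y(1.2) ≈ -1.5851

-1.5851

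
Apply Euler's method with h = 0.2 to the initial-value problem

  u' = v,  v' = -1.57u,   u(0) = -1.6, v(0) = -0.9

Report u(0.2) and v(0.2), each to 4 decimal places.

-1.7800, -0.3976

Euler on (u,v): u_{n+1} = u_n + h·u', v_{n+1} = v_n + h·v'.
0.000000: (-1.600000, -0.900000); f=(-0.900000, 2.512000) → (-1.780000, -0.397600)
(u(0.2), v(0.2)) ≈ (-1.7800, -0.3976)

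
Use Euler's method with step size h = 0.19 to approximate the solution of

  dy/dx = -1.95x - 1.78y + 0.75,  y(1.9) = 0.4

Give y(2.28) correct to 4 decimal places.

Euler: y_{n+1} = y_n + h·f(x_n, y_n).
x=1.900000, y=0.400000: f=-3.667000 → y ← 0.400000 + 0.19·(-3.667000) = -0.296730
x=2.090000, y=-0.296730: f=-2.797321 → y ← -0.296730 + 0.19·(-2.797321) = -0.828221
y(2.28) ≈ -0.8282

-0.8282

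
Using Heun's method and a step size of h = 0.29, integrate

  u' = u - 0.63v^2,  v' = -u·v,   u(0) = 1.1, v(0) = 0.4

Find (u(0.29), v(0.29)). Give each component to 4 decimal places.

Heun on (u,v): k1 = f(s_n, state_n); k2 = f(s_n + h, state_n + h·k1); state_{n+1} = state_n + (h/2)·(k1 + k2).
0.000000: (1.100000, 0.400000)
  k1 = (0.999200, -0.440000)
  predictor → (1.389768, 0.272400)
  k2 = (1.343021, -0.378573)
  → (1.439622, 0.281307)
(u(0.29), v(0.29)) ≈ (1.4396, 0.2813)

1.4396, 0.2813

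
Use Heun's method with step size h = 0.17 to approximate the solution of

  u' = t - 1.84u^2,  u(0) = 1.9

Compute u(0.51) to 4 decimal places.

Heun: k1 = f(t_n, u_n); k2 = f(t_n + h, u_n + h·k1); u_{n+1} = u_n + (h/2)·(k1 + k2).
t=0.000000, u=1.900000:
  k1 = f(0.000000, 1.900000) = -6.642400
  k2 = f(0.170000, 0.770792) = -0.923181
  u ← 1.900000 + (0.17/2)·(-6.642400 + (-0.923181)) = 1.256926
t=0.170000, u=1.256926:
  k1 = f(0.170000, 1.256926) = -2.736946
  k2 = f(0.340000, 0.791645) = -0.813131
  u ← 1.256926 + (0.17/2)·(-2.736946 + (-0.813131)) = 0.955169
t=0.340000, u=0.955169:
  k1 = f(0.340000, 0.955169) = -1.338720
  k2 = f(0.510000, 0.727587) = -0.464063
  u ← 0.955169 + (0.17/2)·(-1.338720 + (-0.464063)) = 0.801932
u(0.51) ≈ 0.8019

0.8019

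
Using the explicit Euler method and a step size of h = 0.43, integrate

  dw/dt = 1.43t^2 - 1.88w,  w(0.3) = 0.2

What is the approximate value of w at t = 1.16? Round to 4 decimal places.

0.3456

Euler: w_{n+1} = w_n + h·f(t_n, w_n).
t=0.300000, w=0.200000: f=-0.247300 → w ← 0.200000 + 0.43·(-0.247300) = 0.093661
t=0.730000, w=0.093661: f=0.585964 → w ← 0.093661 + 0.43·0.585964 = 0.345626
w(1.16) ≈ 0.3456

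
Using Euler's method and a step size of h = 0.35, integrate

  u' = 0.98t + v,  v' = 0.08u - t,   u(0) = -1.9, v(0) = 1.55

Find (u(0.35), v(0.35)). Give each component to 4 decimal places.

-1.3575, 1.4968

Euler on (u,v): u_{n+1} = u_n + h·u', v_{n+1} = v_n + h·v'.
0.000000: (-1.900000, 1.550000); f=(1.550000, -0.152000) → (-1.357500, 1.496800)
(u(0.35), v(0.35)) ≈ (-1.3575, 1.4968)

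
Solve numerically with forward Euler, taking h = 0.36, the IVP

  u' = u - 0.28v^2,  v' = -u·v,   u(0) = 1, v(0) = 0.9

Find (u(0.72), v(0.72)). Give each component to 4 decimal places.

Euler on (u,v): u_{n+1} = u_n + h·u', v_{n+1} = v_n + h·v'.
0.000000: (1.000000, 0.900000); f=(0.773200, -0.900000) → (1.278352, 0.576000)
0.360000: (1.278352, 0.576000); f=(1.185455, -0.736331) → (1.705116, 0.310921)
(u(0.72), v(0.72)) ≈ (1.7051, 0.3109)

1.7051, 0.3109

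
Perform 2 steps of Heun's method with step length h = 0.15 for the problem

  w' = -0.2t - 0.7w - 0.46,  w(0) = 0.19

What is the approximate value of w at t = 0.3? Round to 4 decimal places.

Heun: k1 = f(t_n, w_n); k2 = f(t_n + h, w_n + h·k1); w_{n+1} = w_n + (h/2)·(k1 + k2).
t=0.000000, w=0.190000:
  k1 = f(0.000000, 0.190000) = -0.593000
  k2 = f(0.150000, 0.101050) = -0.560735
  w ← 0.190000 + (0.15/2)·(-0.593000 + (-0.560735)) = 0.103470
t=0.150000, w=0.103470:
  k1 = f(0.150000, 0.103470) = -0.562429
  k2 = f(0.300000, 0.019106) = -0.533374
  w ← 0.103470 + (0.15/2)·(-0.562429 + (-0.533374)) = 0.021285
w(0.3) ≈ 0.0213

0.0213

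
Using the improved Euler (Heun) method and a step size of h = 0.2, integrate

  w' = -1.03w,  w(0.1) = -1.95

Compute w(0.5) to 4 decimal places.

-1.2959

Heun: k1 = f(t_n, w_n); k2 = f(t_n + h, w_n + h·k1); w_{n+1} = w_n + (h/2)·(k1 + k2).
t=0.100000, w=-1.950000:
  k1 = f(0.100000, -1.950000) = 2.008500
  k2 = f(0.300000, -1.548300) = 1.594749
  w ← -1.950000 + (0.2/2)·(2.008500 + 1.594749) = -1.589675
t=0.300000, w=-1.589675:
  k1 = f(0.300000, -1.589675) = 1.637365
  k2 = f(0.500000, -1.262202) = 1.300068
  w ← -1.589675 + (0.2/2)·(1.637365 + 1.300068) = -1.295932
w(0.5) ≈ -1.2959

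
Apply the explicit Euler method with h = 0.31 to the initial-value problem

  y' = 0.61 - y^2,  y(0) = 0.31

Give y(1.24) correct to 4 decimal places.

Euler: y_{n+1} = y_n + h·f(t_n, y_n).
t=0.000000, y=0.310000: f=0.513900 → y ← 0.310000 + 0.31·0.513900 = 0.469309
t=0.310000, y=0.469309: f=0.389749 → y ← 0.469309 + 0.31·0.389749 = 0.590131
t=0.620000, y=0.590131: f=0.261745 → y ← 0.590131 + 0.31·0.261745 = 0.671272
t=0.930000, y=0.671272: f=0.159394 → y ← 0.671272 + 0.31·0.159394 = 0.720684
y(1.24) ≈ 0.7207

0.7207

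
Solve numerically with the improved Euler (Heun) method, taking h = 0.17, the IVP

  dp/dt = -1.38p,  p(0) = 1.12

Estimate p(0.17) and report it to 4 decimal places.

0.8881

Heun: k1 = f(t_n, p_n); k2 = f(t_n + h, p_n + h·k1); p_{n+1} = p_n + (h/2)·(k1 + k2).
t=0.000000, p=1.120000:
  k1 = f(0.000000, 1.120000) = -1.545600
  k2 = f(0.170000, 0.857248) = -1.183002
  p ← 1.120000 + (0.17/2)·(-1.545600 + (-1.183002)) = 0.888069
p(0.17) ≈ 0.8881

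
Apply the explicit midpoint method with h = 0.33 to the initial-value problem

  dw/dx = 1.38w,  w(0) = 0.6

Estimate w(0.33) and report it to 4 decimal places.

Midpoint: k1 = f(x_n, w_n); k2 = f(x_n + h/2, w_n + (h/2)·k1); w_{n+1} = w_n + h·k2.
x=0.000000, w=0.600000:
  k1 = f(0.000000, 0.600000) = 0.828000
  k2 = f(0.165000, 0.736620) = 1.016536
  w ← 0.600000 + 0.33·1.016536 = 0.935457
w(0.33) ≈ 0.9355

0.9355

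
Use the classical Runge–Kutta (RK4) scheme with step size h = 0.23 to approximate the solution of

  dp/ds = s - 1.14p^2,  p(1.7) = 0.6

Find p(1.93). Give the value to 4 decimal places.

RK4: k1 = f(s_n, p_n); k2 = f(s_n + h/2, p_n + (h/2)·k1); k3 = f(s_n + h/2, p_n + (h/2)·k2); k4 = f(s_n + h, p_n + h·k3); p_{n+1} = p_n + (h/6)·(k1 + 2k2 + 2k3 + k4).
s=1.700000, p=0.600000:
  k1 = f(1.700000, 0.600000) = 1.289600
  k2 = f(1.815000, 0.748304) = 1.176647
  k3 = f(1.815000, 0.735314) = 1.198617
  k4 = f(1.930000, 0.875682) = 1.055827
  p ← 0.600000 + (0.23/6)·(k1 + 2k2 + 2k3 + k4) = 0.872012
p(1.93) ≈ 0.8720

0.8720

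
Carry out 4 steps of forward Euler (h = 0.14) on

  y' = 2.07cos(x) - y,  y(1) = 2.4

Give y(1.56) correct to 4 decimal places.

1.6169

Euler: y_{n+1} = y_n + h·f(x_n, y_n).
x=1.000000, y=2.400000: f=-1.281574 → y ← 2.400000 + 0.14·(-1.281574) = 2.220580
x=1.140000, y=2.220580: f=-1.356159 → y ← 2.220580 + 0.14·(-1.356159) = 2.030717
x=1.280000, y=2.030717: f=-1.437217 → y ← 2.030717 + 0.14·(-1.437217) = 1.829507
x=1.420000, y=1.829507: f=-1.518540 → y ← 1.829507 + 0.14·(-1.518540) = 1.616911
y(1.56) ≈ 1.6169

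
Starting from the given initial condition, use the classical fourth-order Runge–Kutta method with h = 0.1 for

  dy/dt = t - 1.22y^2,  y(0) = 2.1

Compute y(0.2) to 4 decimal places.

1.4044

RK4: k1 = f(t_n, y_n); k2 = f(t_n + h/2, y_n + (h/2)·k1); k3 = f(t_n + h/2, y_n + (h/2)·k2); k4 = f(t_n + h, y_n + h·k3); y_{n+1} = y_n + (h/6)·(k1 + 2k2 + 2k3 + k4).
t=0.000000, y=2.100000:
  k1 = f(0.000000, 2.100000) = -5.380200
  k2 = f(0.050000, 1.830990) = -4.040080
  k3 = f(0.050000, 1.897996) = -4.344914
  k4 = f(0.100000, 1.665509) = -3.284181
  y ← 2.100000 + (0.1/6)·(k1 + 2k2 + 2k3 + k4) = 1.676094
t=0.100000, y=1.676094:
  k1 = f(0.100000, 1.676094) = -3.327335
  k2 = f(0.150000, 1.509727) = -2.630717
  k3 = f(0.150000, 1.544558) = -2.760505
  k4 = f(0.200000, 1.400043) = -2.191348
  y ← 1.676094 + (0.1/6)·(k1 + 2k2 + 2k3 + k4) = 1.404408
y(0.2) ≈ 1.4044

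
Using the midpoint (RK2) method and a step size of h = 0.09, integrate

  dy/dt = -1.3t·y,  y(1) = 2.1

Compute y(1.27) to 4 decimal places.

1.4101

Midpoint: k1 = f(t_n, y_n); k2 = f(t_n + h/2, y_n + (h/2)·k1); y_{n+1} = y_n + h·k2.
t=1.000000, y=2.100000:
  k1 = f(1.000000, 2.100000) = -2.730000
  k2 = f(1.045000, 1.977150) = -2.685958
  y ← 2.100000 + 0.09·(-2.685958) = 1.858264
t=1.090000, y=1.858264:
  k1 = f(1.090000, 1.858264) = -2.633160
  k2 = f(1.135000, 1.739772) = -2.567033
  y ← 1.858264 + 0.09·(-2.567033) = 1.627231
t=1.180000, y=1.627231:
  k1 = f(1.180000, 1.627231) = -2.496172
  k2 = f(1.225000, 1.514903) = -2.412483
  y ← 1.627231 + 0.09·(-2.412483) = 1.410107
y(1.27) ≈ 1.4101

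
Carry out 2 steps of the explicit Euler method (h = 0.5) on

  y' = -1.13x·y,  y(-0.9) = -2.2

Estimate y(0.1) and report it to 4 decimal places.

Euler: y_{n+1} = y_n + h·f(x_n, y_n).
x=-0.900000, y=-2.200000: f=-2.237400 → y ← -2.200000 + 0.5·(-2.237400) = -3.318700
x=-0.400000, y=-3.318700: f=-1.500052 → y ← -3.318700 + 0.5·(-1.500052) = -4.068726
y(0.1) ≈ -4.0687

-4.0687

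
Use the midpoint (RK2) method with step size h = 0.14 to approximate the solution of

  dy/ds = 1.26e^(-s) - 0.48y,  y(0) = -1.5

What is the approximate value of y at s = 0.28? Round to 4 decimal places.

Midpoint: k1 = f(s_n, y_n); k2 = f(s_n + h/2, y_n + (h/2)·k1); y_{n+1} = y_n + h·k2.
s=0.000000, y=-1.500000:
  k1 = f(0.000000, -1.500000) = 1.980000
  k2 = f(0.070000, -1.361400) = 1.828288
  y ← -1.500000 + 0.14·1.828288 = -1.244040
s=0.140000, y=-1.244040:
  k1 = f(0.140000, -1.244040) = 1.692530
  k2 = f(0.210000, -1.125563) = 1.561606
  y ← -1.244040 + 0.14·1.561606 = -1.025415
y(0.28) ≈ -1.0254

-1.0254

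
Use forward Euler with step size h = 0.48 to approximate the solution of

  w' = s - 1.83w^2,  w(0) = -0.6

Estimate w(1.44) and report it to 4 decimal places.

Euler: w_{n+1} = w_n + h·f(s_n, w_n).
s=0.000000, w=-0.600000: f=-0.658800 → w ← -0.600000 + 0.48·(-0.658800) = -0.916224
s=0.480000, w=-0.916224: f=-1.056224 → w ← -0.916224 + 0.48·(-1.056224) = -1.423211
s=0.960000, w=-1.423211: f=-2.746721 → w ← -1.423211 + 0.48·(-2.746721) = -2.741637
w(1.44) ≈ -2.7416

-2.7416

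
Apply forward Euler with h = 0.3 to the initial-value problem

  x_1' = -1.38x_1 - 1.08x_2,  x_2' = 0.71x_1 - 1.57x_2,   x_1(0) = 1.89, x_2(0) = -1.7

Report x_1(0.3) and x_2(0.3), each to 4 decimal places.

Euler on (x_1,x_2): x_1_{n+1} = x_1_n + h·x_1', x_2_{n+1} = x_2_n + h·x_2'.
0.000000: (1.890000, -1.700000); f=(-0.772200, 4.010900) → (1.658340, -0.496730)
(x_1(0.3), x_2(0.3)) ≈ (1.6583, -0.4967)

1.6583, -0.4967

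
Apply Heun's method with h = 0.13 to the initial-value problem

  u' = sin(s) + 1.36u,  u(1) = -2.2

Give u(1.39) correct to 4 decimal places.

-3.2619

Heun: k1 = f(s_n, u_n); k2 = f(s_n + h, u_n + h·k1); u_{n+1} = u_n + (h/2)·(k1 + k2).
s=1.000000, u=-2.200000:
  k1 = f(1.000000, -2.200000) = -2.150529
  k2 = f(1.130000, -2.479569) = -2.467801
  u ← -2.200000 + (0.13/2)·(-2.150529 + (-2.467801)) = -2.500191
s=1.130000, u=-2.500191:
  k1 = f(1.130000, -2.500191) = -2.495848
  k2 = f(1.260000, -2.824652) = -2.889436
  u ← -2.500191 + (0.13/2)·(-2.495848 + (-2.889436)) = -2.850235
s=1.260000, u=-2.850235:
  k1 = f(1.260000, -2.850235) = -2.924229
  k2 = f(1.390000, -3.230385) = -3.409622
  u ← -2.850235 + (0.13/2)·(-2.924229 + (-3.409622)) = -3.261935
u(1.39) ≈ -3.2619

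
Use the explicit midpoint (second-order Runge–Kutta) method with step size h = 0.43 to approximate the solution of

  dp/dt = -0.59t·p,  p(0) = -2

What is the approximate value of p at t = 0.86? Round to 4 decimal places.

Midpoint: k1 = f(t_n, p_n); k2 = f(t_n + h/2, p_n + (h/2)·k1); p_{n+1} = p_n + h·k2.
t=0.000000, p=-2.000000:
  k1 = f(0.000000, -2.000000) = 0.000000
  k2 = f(0.215000, -2.000000) = 0.253700
  p ← -2.000000 + 0.43·0.253700 = -1.890909
t=0.430000, p=-1.890909:
  k1 = f(0.430000, -1.890909) = 0.479724
  k2 = f(0.645000, -1.787768) = 0.680335
  p ← -1.890909 + 0.43·0.680335 = -1.598365
p(0.86) ≈ -1.5984

-1.5984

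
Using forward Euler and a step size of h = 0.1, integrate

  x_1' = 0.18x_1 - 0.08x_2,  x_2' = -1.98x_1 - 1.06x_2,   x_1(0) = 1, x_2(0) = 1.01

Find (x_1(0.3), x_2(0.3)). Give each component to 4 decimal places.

Euler on (x_1,x_2): x_1_{n+1} = x_1_n + h·x_1', x_2_{n+1} = x_2_n + h·x_2'.
0.000000: (1.000000, 1.010000); f=(0.099200, -3.050600) → (1.009920, 0.704940)
0.100000: (1.009920, 0.704940); f=(0.125390, -2.746878) → (1.022459, 0.430252)
0.200000: (1.022459, 0.430252); f=(0.149622, -2.480536) → (1.037421, 0.182199)
(x_1(0.3), x_2(0.3)) ≈ (1.0374, 0.1822)

1.0374, 0.1822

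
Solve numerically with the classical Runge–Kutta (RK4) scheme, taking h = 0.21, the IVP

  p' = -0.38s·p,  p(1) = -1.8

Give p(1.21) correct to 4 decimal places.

RK4: k1 = f(s_n, p_n); k2 = f(s_n + h/2, p_n + (h/2)·k1); k3 = f(s_n + h/2, p_n + (h/2)·k2); k4 = f(s_n + h, p_n + h·k3); p_{n+1} = p_n + (h/6)·(k1 + 2k2 + 2k3 + k4).
s=1.000000, p=-1.800000:
  k1 = f(1.000000, -1.800000) = 0.684000
  k2 = f(1.105000, -1.728180) = 0.725663
  k3 = f(1.105000, -1.723805) = 0.723826
  k4 = f(1.210000, -1.647997) = 0.757749
  p ← -1.800000 + (0.21/6)·(k1 + 2k2 + 2k3 + k4) = -1.648075
p(1.21) ≈ -1.6481

-1.6481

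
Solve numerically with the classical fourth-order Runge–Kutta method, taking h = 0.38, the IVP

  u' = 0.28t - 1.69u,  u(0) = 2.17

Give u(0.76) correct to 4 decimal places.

0.6577

RK4: k1 = f(t_n, u_n); k2 = f(t_n + h/2, u_n + (h/2)·k1); k3 = f(t_n + h/2, u_n + (h/2)·k2); k4 = f(t_n + h, u_n + h·k3); u_{n+1} = u_n + (h/6)·(k1 + 2k2 + 2k3 + k4).
t=0.000000, u=2.170000:
  k1 = f(0.000000, 2.170000) = -3.667300
  k2 = f(0.190000, 1.473213) = -2.436530
  k3 = f(0.190000, 1.707059) = -2.831730
  k4 = f(0.380000, 1.093943) = -1.742363
  u ← 2.170000 + (0.38/6)·(k1 + 2k2 + 2k3 + k4) = 1.160075
t=0.380000, u=1.160075:
  k1 = f(0.380000, 1.160075) = -1.854127
  k2 = f(0.570000, 0.807791) = -1.205567
  k3 = f(0.570000, 0.931017) = -1.413819
  k4 = f(0.760000, 0.622824) = -0.839772
  u ← 1.160075 + (0.38/6)·(k1 + 2k2 + 2k3 + k4) = 0.657673
u(0.76) ≈ 0.6577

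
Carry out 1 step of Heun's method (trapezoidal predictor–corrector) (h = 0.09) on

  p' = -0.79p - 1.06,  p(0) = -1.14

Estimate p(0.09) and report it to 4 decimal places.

Heun: k1 = f(t_n, p_n); k2 = f(t_n + h, p_n + h·k1); p_{n+1} = p_n + (h/2)·(k1 + k2).
t=0.000000, p=-1.140000:
  k1 = f(0.000000, -1.140000) = -0.159400
  k2 = f(0.090000, -1.154346) = -0.148067
  p ← -1.140000 + (0.09/2)·(-0.159400 + (-0.148067)) = -1.153836
p(0.09) ≈ -1.1538

-1.1538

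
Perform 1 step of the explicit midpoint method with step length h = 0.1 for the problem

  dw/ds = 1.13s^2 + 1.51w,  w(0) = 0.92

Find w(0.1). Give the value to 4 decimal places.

1.0697

Midpoint: k1 = f(s_n, w_n); k2 = f(s_n + h/2, w_n + (h/2)·k1); w_{n+1} = w_n + h·k2.
s=0.000000, w=0.920000:
  k1 = f(0.000000, 0.920000) = 1.389200
  k2 = f(0.050000, 0.989460) = 1.496910
  w ← 0.920000 + 0.1·1.496910 = 1.069691
w(0.1) ≈ 1.0697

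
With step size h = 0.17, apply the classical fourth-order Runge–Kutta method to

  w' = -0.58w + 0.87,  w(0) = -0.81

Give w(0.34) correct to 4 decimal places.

-0.3966

RK4: k1 = f(t_n, w_n); k2 = f(t_n + h/2, w_n + (h/2)·k1); k3 = f(t_n + h/2, w_n + (h/2)·k2); k4 = f(t_n + h, w_n + h·k3); w_{n+1} = w_n + (h/6)·(k1 + 2k2 + 2k3 + k4).
t=0.000000, w=-0.810000:
  k1 = f(0.000000, -0.810000) = 1.339800
  k2 = f(0.085000, -0.696117) = 1.273748
  k3 = f(0.085000, -0.701731) = 1.277004
  k4 = f(0.170000, -0.592909) = 1.213887
  w ← -0.810000 + (0.17/6)·(k1 + 2k2 + 2k3 + k4) = -0.593103
t=0.170000, w=-0.593103:
  k1 = f(0.170000, -0.593103) = 1.214000
  k2 = f(0.255000, -0.489913) = 1.154150
  k3 = f(0.255000, -0.495000) = 1.157100
  k4 = f(0.340000, -0.396396) = 1.099910
  w ← -0.593103 + (0.17/6)·(k1 + 2k2 + 2k3 + k4) = -0.396571
w(0.34) ≈ -0.3966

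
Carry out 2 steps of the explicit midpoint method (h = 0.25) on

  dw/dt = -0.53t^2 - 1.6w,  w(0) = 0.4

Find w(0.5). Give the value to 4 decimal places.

0.1666

Midpoint: k1 = f(t_n, w_n); k2 = f(t_n + h/2, w_n + (h/2)·k1); w_{n+1} = w_n + h·k2.
t=0.000000, w=0.400000:
  k1 = f(0.000000, 0.400000) = -0.640000
  k2 = f(0.125000, 0.320000) = -0.520281
  w ← 0.400000 + 0.25·(-0.520281) = 0.269930
t=0.250000, w=0.269930:
  k1 = f(0.250000, 0.269930) = -0.465013
  k2 = f(0.375000, 0.211803) = -0.413416
  w ← 0.269930 + 0.25·(-0.413416) = 0.166576
w(0.5) ≈ 0.1666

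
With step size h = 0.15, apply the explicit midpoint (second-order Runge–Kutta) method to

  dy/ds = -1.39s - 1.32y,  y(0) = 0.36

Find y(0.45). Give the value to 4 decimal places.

Midpoint: k1 = f(s_n, y_n); k2 = f(s_n + h/2, y_n + (h/2)·k1); y_{n+1} = y_n + h·k2.
s=0.000000, y=0.360000:
  k1 = f(0.000000, 0.360000) = -0.475200
  k2 = f(0.075000, 0.324360) = -0.532405
  y ← 0.360000 + 0.15·(-0.532405) = 0.280139
s=0.150000, y=0.280139:
  k1 = f(0.150000, 0.280139) = -0.578284
  k2 = f(0.225000, 0.236768) = -0.625284
  y ← 0.280139 + 0.15·(-0.625284) = 0.186347
s=0.300000, y=0.186347:
  k1 = f(0.300000, 0.186347) = -0.662978
  k2 = f(0.375000, 0.136623) = -0.701593
  y ← 0.186347 + 0.15·(-0.701593) = 0.081108
y(0.45) ≈ 0.0811

0.0811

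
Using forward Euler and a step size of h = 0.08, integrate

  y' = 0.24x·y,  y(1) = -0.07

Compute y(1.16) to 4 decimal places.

Euler: y_{n+1} = y_n + h·f(x_n, y_n).
x=1.000000, y=-0.070000: f=-0.016800 → y ← -0.070000 + 0.08·(-0.016800) = -0.071344
x=1.080000, y=-0.071344: f=-0.018492 → y ← -0.071344 + 0.08·(-0.018492) = -0.072823
y(1.16) ≈ -0.0728

-0.0728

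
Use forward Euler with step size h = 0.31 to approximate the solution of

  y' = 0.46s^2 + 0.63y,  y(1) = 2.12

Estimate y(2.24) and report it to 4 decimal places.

Euler: y_{n+1} = y_n + h·f(s_n, y_n).
s=1.000000, y=2.120000: f=1.795600 → y ← 2.120000 + 0.31·1.795600 = 2.676636
s=1.310000, y=2.676636: f=2.475687 → y ← 2.676636 + 0.31·2.475687 = 3.444099
s=1.620000, y=3.444099: f=3.377006 → y ← 3.444099 + 0.31·3.377006 = 4.490971
s=1.930000, y=4.490971: f=4.542766 → y ← 4.490971 + 0.31·4.542766 = 5.899228
y(2.24) ≈ 5.8992

5.8992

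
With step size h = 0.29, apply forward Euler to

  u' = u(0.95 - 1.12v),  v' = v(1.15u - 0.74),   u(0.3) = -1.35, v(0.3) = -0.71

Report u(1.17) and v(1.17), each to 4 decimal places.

-3.5312, 0.0034

Euler on (u,v): u_{n+1} = u_n + h·u', v_{n+1} = v_n + h·v'.
0.300000: (-1.350000, -0.710000); f=(-2.356020, 1.627675) → (-2.033246, -0.237974)
0.590000: (-2.033246, -0.237974); f=(-2.473507, 0.732540) → (-2.750563, -0.025538)
0.880000: (-2.750563, -0.025538); f=(-2.691707, 0.099677) → (-3.531158, 0.003369)
(u(1.17), v(1.17)) ≈ (-3.5312, 0.0034)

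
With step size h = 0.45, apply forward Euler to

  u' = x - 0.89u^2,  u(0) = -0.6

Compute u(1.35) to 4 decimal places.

-0.5919

Euler: u_{n+1} = u_n + h·f(x_n, u_n).
x=0.000000, u=-0.600000: f=-0.320400 → u ← -0.600000 + 0.45·(-0.320400) = -0.744180
x=0.450000, u=-0.744180: f=-0.042885 → u ← -0.744180 + 0.45·(-0.042885) = -0.763478
x=0.900000, u=-0.763478: f=0.381220 → u ← -0.763478 + 0.45·0.381220 = -0.591930
u(1.35) ≈ -0.5919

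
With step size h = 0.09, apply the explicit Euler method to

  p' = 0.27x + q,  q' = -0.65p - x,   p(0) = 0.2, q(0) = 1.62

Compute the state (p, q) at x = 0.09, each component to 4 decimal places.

0.3458, 1.6083

Euler on (p,q): p_{n+1} = p_n + h·p', q_{n+1} = q_n + h·q'.
0.000000: (0.200000, 1.620000); f=(1.620000, -0.130000) → (0.345800, 1.608300)
(p(0.09), q(0.09)) ≈ (0.3458, 1.6083)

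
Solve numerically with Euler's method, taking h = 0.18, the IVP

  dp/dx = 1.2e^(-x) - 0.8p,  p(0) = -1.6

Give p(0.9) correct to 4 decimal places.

-0.1829

Euler: p_{n+1} = p_n + h·f(x_n, p_n).
x=0.000000, p=-1.600000: f=2.480000 → p ← -1.600000 + 0.18·2.480000 = -1.153600
x=0.180000, p=-1.153600: f=1.925204 → p ← -1.153600 + 0.18·1.925204 = -0.807063
x=0.360000, p=-0.807063: f=1.482862 → p ← -0.807063 + 0.18·1.482862 = -0.540148
x=0.540000, p=-0.540148: f=1.131416 → p ← -0.540148 + 0.18·1.131416 = -0.336493
x=0.720000, p=-0.336493: f=0.853297 → p ← -0.336493 + 0.18·0.853297 = -0.182900
p(0.9) ≈ -0.1829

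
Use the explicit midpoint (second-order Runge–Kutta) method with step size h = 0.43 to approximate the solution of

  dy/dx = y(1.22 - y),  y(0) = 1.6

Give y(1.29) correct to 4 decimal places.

1.2990

Midpoint: k1 = f(x_n, y_n); k2 = f(x_n + h/2, y_n + (h/2)·k1); y_{n+1} = y_n + h·k2.
x=0.000000, y=1.600000:
  k1 = f(0.000000, 1.600000) = -0.608000
  k2 = f(0.215000, 1.469280) = -0.366262
  y ← 1.600000 + 0.43·(-0.366262) = 1.442507
x=0.430000, y=1.442507:
  k1 = f(0.430000, 1.442507) = -0.320968
  k2 = f(0.645000, 1.373499) = -0.210831
  y ← 1.442507 + 0.43·(-0.210831) = 1.351850
x=0.860000, y=1.351850:
  k1 = f(0.860000, 1.351850) = -0.178241
  k2 = f(1.075000, 1.313528) = -0.122852
  y ← 1.351850 + 0.43·(-0.122852) = 1.299024
y(1.29) ≈ 1.2990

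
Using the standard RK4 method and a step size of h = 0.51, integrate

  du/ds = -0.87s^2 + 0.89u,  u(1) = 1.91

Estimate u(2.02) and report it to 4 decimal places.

RK4: k1 = f(s_n, u_n); k2 = f(s_n + h/2, u_n + (h/2)·k1); k3 = f(s_n + h/2, u_n + (h/2)·k2); k4 = f(s_n + h, u_n + h·k3); u_{n+1} = u_n + (h/6)·(k1 + 2k2 + 2k3 + k4).
s=1.000000, u=1.910000:
  k1 = f(1.000000, 1.910000) = 0.829900
  k2 = f(1.255000, 2.121624) = 0.517974
  k3 = f(1.255000, 2.042083) = 0.447182
  k4 = f(1.510000, 2.138063) = -0.080811
  u ← 1.910000 + (0.51/6)·(k1 + 2k2 + 2k3 + k4) = 2.137749
s=1.510000, u=2.137749:
  k1 = f(1.510000, 2.137749) = -0.081090
  k2 = f(1.765000, 2.117071) = -0.826052
  k3 = f(1.765000, 1.927106) = -0.995122
  k4 = f(2.020000, 1.630237) = -2.099037
  u ← 2.137749 + (0.51/6)·(k1 + 2k2 + 2k3 + k4) = 1.642839
u(2.02) ≈ 1.6428

1.6428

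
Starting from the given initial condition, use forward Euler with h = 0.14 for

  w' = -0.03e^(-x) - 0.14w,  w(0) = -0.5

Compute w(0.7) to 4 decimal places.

-0.4684

Euler: w_{n+1} = w_n + h·f(x_n, w_n).
x=0.000000, w=-0.500000: f=0.040000 → w ← -0.500000 + 0.14·0.040000 = -0.494400
x=0.140000, w=-0.494400: f=0.043135 → w ← -0.494400 + 0.14·0.043135 = -0.488361
x=0.280000, w=-0.488361: f=0.045697 → w ← -0.488361 + 0.14·0.045697 = -0.481963
x=0.420000, w=-0.481963: f=0.047763 → w ← -0.481963 + 0.14·0.047763 = -0.475277
x=0.560000, w=-0.475277: f=0.049402 → w ← -0.475277 + 0.14·0.049402 = -0.468360
w(0.7) ≈ -0.4684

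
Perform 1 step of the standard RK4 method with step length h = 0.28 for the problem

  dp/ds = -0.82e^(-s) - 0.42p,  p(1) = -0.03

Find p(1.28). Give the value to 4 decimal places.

RK4: k1 = f(s_n, p_n); k2 = f(s_n + h/2, p_n + (h/2)·k1); k3 = f(s_n + h/2, p_n + (h/2)·k2); k4 = f(s_n + h, p_n + h·k3); p_{n+1} = p_n + (h/6)·(k1 + 2k2 + 2k3 + k4).
s=1.000000, p=-0.030000:
  k1 = f(1.000000, -0.030000) = -0.289061
  k2 = f(1.140000, -0.070469) = -0.232655
  k3 = f(1.140000, -0.062572) = -0.235971
  k4 = f(1.280000, -0.096072) = -0.187640
  p ← -0.030000 + (0.28/6)·(k1 + 2k2 + 2k3 + k4) = -0.095985
p(1.28) ≈ -0.0960

-0.0960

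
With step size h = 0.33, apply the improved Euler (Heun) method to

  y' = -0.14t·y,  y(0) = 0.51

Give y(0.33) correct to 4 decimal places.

0.5061

Heun: k1 = f(t_n, y_n); k2 = f(t_n + h, y_n + h·k1); y_{n+1} = y_n + (h/2)·(k1 + k2).
t=0.000000, y=0.510000:
  k1 = f(0.000000, 0.510000) = 0.000000
  k2 = f(0.330000, 0.510000) = -0.023562
  y ← 0.510000 + (0.33/2)·(0.000000 + (-0.023562)) = 0.506112
y(0.33) ≈ 0.5061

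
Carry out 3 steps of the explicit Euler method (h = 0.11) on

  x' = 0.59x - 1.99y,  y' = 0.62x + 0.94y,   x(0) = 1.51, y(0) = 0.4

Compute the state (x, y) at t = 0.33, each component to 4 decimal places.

Euler on (x,y): x_{n+1} = x_n + h·x', y_{n+1} = y_n + h·y'.
0.000000: (1.510000, 0.400000); f=(0.094900, 1.312200) → (1.520439, 0.544342)
0.110000: (1.520439, 0.544342); f=(-0.186182, 1.454354) → (1.499959, 0.704321)
0.220000: (1.499959, 0.704321); f=(-0.516623, 1.592036) → (1.443131, 0.879445)
(x(0.33), y(0.33)) ≈ (1.4431, 0.8794)

1.4431, 0.8794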